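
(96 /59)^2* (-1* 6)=-55296 /3481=-15.89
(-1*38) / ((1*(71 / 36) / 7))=-9576 / 71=-134.87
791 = 791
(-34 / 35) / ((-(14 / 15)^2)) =765 / 686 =1.12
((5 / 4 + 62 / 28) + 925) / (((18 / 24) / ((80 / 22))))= 1039880 / 231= 4501.65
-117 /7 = -16.71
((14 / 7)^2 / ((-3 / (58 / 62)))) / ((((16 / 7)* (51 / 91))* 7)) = -2639 / 18972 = -0.14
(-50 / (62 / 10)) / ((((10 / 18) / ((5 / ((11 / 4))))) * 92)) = -0.29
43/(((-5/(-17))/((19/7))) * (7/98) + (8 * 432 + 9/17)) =27778/2232923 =0.01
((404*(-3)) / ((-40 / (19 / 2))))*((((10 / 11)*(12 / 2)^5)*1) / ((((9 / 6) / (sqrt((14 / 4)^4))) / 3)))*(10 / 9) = 609320880 / 11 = 55392807.27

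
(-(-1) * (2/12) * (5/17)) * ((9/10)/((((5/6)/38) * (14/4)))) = 342/595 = 0.57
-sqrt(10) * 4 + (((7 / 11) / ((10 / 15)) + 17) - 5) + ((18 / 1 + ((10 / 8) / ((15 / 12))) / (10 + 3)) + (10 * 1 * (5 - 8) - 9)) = -4 * sqrt(10) - 2279 / 286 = -20.62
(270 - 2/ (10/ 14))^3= 2384621056/ 125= 19076968.45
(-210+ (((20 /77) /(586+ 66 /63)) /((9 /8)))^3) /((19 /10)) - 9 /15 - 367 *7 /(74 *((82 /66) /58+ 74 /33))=-36184588203581398674152 /286131528051707849445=-126.46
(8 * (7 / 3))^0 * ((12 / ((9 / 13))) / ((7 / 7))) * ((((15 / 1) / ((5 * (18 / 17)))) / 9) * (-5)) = -2210 / 81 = -27.28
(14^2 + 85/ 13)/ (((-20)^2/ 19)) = 50027/ 5200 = 9.62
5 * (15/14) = 75/14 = 5.36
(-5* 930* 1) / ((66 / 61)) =-47275 / 11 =-4297.73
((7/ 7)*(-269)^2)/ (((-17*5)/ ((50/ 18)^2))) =-9045125/ 1377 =-6568.72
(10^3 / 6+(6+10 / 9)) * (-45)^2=351900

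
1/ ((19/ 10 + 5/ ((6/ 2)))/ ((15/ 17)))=450/ 1819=0.25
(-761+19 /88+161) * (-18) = 475029 /44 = 10796.11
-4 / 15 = -0.27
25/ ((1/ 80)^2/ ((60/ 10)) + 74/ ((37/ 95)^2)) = 35520000/ 693120037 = 0.05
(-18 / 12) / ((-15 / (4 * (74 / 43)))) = 148 / 215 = 0.69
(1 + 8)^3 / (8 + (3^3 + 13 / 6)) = 4374 / 223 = 19.61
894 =894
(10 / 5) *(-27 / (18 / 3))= -9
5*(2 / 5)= 2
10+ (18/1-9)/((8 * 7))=569/56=10.16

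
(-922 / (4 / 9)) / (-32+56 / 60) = 62235 / 932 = 66.78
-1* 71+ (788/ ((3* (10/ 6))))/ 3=-277/ 15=-18.47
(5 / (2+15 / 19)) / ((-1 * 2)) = -95 / 106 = -0.90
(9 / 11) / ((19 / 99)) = 81 / 19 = 4.26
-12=-12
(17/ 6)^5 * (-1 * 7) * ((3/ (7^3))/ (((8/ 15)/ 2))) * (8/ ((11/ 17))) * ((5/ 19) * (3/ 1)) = -603439225/ 1474704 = -409.19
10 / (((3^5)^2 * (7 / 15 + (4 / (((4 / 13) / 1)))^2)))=25 / 25017093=0.00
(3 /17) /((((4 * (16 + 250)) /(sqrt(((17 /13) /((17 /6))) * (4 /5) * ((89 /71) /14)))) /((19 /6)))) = sqrt(8625435) /30754360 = 0.00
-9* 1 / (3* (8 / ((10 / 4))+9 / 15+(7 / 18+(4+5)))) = -270 / 1187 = -0.23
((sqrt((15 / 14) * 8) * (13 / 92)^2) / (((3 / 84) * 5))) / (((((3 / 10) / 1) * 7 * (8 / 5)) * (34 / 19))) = 16055 * sqrt(105) / 3021648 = 0.05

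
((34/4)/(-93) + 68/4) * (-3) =-3145/62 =-50.73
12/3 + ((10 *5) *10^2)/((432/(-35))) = -21659/54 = -401.09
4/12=1/3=0.33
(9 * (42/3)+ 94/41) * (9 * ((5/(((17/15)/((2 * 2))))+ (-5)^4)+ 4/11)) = 5692303620/7667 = 742442.11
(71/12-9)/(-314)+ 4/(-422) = 271/795048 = 0.00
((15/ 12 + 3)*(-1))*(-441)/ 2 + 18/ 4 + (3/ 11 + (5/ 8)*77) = 43561/ 44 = 990.02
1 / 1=1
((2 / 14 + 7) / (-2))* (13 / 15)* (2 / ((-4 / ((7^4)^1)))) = 22295 / 6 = 3715.83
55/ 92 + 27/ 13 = 3199/ 1196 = 2.67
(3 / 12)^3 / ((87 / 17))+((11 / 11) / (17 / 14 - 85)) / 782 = 0.00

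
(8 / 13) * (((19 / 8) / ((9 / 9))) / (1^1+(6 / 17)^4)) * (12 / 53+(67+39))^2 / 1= 50299778913100 / 3097262389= 16240.08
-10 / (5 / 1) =-2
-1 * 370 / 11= -370 / 11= -33.64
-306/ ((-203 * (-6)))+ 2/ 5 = 151/ 1015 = 0.15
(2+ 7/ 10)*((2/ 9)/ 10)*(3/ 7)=9/ 350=0.03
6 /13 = 0.46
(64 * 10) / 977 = 640 / 977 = 0.66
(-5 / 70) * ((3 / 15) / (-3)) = 1 / 210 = 0.00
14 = 14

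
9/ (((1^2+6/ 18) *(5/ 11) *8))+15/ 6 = 697/ 160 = 4.36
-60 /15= -4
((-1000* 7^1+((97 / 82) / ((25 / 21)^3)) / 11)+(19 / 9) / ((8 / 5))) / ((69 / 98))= -173995237165687 / 17504437500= -9940.06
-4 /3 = -1.33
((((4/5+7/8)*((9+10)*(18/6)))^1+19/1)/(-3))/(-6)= 6.36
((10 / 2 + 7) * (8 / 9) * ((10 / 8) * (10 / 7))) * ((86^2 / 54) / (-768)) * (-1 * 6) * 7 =46225 / 324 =142.67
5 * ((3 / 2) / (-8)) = -0.94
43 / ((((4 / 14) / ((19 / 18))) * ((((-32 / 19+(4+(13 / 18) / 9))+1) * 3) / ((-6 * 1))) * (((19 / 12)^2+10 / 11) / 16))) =-438.20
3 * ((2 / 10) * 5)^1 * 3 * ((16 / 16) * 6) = 54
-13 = -13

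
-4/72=-1/18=-0.06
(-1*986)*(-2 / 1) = 1972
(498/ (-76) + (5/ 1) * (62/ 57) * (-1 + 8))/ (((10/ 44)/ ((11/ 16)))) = 95.34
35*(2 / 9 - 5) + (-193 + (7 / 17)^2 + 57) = -788240 / 2601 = -303.05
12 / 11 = 1.09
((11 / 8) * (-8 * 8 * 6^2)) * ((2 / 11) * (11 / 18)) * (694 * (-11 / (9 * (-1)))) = -2687168 / 9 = -298574.22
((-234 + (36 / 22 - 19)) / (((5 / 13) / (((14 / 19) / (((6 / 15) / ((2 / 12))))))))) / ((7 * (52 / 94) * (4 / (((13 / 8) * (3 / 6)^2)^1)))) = -1689415 / 321024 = -5.26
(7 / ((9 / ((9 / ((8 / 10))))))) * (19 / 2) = 665 / 8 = 83.12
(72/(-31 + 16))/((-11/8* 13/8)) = 1536/715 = 2.15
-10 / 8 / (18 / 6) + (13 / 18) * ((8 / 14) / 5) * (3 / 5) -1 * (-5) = 3243 / 700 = 4.63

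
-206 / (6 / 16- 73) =2.84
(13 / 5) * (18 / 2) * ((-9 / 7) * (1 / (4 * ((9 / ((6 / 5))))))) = -351 / 350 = -1.00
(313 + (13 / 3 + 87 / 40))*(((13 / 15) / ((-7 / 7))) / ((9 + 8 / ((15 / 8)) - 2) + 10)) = -498433 / 38280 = -13.02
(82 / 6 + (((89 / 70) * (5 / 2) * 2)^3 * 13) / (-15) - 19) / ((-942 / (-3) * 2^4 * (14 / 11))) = -34408429 / 965009920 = -0.04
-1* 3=-3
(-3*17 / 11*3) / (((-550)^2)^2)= -153 / 1006568750000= -0.00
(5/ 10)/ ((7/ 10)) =5/ 7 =0.71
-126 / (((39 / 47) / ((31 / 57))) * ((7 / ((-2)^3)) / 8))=186496 / 247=755.04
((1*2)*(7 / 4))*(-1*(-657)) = 4599 / 2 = 2299.50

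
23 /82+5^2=2073 /82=25.28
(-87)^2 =7569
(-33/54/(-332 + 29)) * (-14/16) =-0.00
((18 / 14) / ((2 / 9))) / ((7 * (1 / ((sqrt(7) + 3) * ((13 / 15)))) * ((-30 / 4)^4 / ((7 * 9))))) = 312 * sqrt(7) / 21875 + 936 / 21875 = 0.08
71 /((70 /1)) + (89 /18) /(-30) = 3211 /3780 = 0.85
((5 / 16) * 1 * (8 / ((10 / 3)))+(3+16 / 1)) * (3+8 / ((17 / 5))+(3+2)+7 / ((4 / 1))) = 65017 / 272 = 239.03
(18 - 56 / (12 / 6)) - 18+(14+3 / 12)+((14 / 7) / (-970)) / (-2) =-26673 / 1940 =-13.75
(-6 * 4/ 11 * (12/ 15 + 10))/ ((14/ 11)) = -648/ 35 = -18.51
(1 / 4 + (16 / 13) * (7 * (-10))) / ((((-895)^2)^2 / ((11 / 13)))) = -49137 / 433749350222500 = -0.00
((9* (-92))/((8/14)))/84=-69/4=-17.25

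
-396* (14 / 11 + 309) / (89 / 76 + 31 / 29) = -270801072 / 4937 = -54851.34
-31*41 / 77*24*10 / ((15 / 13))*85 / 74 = -11235640 / 2849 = -3943.71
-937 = -937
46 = 46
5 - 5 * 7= -30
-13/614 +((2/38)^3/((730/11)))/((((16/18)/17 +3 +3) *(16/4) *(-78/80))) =-19589496428/925222917931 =-0.02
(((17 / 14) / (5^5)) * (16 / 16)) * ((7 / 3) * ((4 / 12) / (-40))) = -17 / 2250000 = -0.00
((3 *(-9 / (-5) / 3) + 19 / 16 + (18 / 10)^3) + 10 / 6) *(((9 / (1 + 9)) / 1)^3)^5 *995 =859285473080602398489 / 400000000000000000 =2148.21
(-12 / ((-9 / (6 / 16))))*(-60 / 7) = -30 / 7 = -4.29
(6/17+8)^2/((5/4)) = 80656/1445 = 55.82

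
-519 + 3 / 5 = -2592 / 5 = -518.40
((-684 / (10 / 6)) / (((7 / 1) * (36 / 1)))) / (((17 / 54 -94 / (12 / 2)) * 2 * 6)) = 513 / 58030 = 0.01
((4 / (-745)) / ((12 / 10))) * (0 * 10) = 0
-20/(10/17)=-34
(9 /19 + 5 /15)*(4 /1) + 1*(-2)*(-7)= 17.23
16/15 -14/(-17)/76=1.08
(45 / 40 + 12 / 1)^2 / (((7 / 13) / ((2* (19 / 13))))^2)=81225 / 16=5076.56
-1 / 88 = -0.01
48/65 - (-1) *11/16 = 1483/1040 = 1.43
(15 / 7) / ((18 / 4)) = 10 / 21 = 0.48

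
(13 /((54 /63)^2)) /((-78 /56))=-343 /27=-12.70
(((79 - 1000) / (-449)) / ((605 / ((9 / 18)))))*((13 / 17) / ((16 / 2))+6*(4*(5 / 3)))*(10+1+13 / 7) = 6457131 / 7388744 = 0.87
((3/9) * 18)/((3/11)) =22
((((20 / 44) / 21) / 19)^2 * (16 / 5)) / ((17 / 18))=160 / 36386273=0.00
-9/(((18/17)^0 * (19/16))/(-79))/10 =5688/95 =59.87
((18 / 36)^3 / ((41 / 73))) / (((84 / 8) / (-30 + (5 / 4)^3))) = -131035 / 220416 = -0.59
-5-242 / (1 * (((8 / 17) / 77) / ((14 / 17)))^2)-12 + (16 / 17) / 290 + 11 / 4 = -86652527011 / 19720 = -4394144.37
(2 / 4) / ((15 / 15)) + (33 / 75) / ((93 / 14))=2633 / 4650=0.57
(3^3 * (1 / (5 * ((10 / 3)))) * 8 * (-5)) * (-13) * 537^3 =652245692436 / 5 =130449138487.20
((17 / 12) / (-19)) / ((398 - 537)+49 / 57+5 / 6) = 17 / 31306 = 0.00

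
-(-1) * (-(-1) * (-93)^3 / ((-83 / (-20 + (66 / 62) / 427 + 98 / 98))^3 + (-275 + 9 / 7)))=29845865418750466659000 / 7061812635260769341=4226.37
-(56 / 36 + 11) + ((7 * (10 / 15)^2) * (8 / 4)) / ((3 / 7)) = 53 / 27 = 1.96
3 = 3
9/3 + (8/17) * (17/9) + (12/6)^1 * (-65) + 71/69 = -25892/207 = -125.08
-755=-755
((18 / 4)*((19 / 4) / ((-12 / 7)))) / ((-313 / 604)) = 60249 / 2504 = 24.06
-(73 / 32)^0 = -1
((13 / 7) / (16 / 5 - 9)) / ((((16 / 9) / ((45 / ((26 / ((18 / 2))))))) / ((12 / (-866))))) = 54675 / 1406384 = 0.04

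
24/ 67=0.36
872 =872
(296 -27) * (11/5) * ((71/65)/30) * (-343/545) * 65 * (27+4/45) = -87841782413/3678750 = -23878.16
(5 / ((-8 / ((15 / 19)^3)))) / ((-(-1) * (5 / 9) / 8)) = -30375 / 6859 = -4.43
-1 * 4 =-4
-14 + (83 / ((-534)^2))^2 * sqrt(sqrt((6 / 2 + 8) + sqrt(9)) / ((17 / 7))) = -14 + 6889 * sqrt(17) * 2^(1 / 4) * 7^(3 / 4) / 1382337053712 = -14.00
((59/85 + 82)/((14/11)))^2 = 5978227761/1416100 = 4221.61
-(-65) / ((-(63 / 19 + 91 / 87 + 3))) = -107445 / 12169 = -8.83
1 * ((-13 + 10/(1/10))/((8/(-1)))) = -87/8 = -10.88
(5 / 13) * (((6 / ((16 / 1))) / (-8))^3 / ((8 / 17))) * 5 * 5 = -57375 / 27262976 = -0.00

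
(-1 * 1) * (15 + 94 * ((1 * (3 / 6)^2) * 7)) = -359 / 2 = -179.50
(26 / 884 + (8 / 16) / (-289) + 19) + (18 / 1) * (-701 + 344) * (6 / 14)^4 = -19603305 / 99127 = -197.76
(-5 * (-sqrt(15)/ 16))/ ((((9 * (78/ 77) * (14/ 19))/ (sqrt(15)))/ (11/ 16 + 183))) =128.17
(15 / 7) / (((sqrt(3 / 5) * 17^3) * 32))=5 * sqrt(15) / 1100512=0.00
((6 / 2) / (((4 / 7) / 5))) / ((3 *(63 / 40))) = 50 / 9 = 5.56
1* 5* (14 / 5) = 14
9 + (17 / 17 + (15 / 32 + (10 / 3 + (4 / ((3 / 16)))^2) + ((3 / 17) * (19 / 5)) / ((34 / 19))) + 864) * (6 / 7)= 1144.10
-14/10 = -7/5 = -1.40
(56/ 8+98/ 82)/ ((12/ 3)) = 84/ 41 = 2.05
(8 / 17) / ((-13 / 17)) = -8 / 13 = -0.62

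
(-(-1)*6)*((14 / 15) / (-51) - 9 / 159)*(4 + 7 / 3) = -115406 / 40545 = -2.85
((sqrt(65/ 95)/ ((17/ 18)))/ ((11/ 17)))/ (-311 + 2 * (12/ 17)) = -0.00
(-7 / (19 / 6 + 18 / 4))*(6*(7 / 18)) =-49 / 23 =-2.13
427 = 427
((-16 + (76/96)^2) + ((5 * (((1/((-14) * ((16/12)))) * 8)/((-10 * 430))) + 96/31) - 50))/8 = -1673560153/214986240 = -7.78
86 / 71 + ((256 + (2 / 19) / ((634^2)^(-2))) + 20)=22942745256870 / 1349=17007224059.95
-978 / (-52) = 489 / 26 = 18.81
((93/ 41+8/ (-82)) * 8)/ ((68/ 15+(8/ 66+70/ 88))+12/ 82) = 14240/ 4589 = 3.10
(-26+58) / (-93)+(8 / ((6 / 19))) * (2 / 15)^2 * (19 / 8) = 15182 / 20925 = 0.73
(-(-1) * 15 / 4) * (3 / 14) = 45 / 56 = 0.80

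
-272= -272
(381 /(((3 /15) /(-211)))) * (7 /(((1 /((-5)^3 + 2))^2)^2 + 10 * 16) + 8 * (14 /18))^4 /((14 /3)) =-348212015658982000750709541631089728150327940953348855 /2622522589135949333988817015825287918422336178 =-132777508.61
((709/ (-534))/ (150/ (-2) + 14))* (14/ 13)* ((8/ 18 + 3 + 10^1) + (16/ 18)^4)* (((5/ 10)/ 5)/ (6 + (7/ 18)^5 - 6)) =3.71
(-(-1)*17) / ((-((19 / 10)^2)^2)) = -170000 / 130321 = -1.30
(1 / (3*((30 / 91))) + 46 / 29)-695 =-692.40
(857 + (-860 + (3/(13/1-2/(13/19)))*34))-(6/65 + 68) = -519161/8515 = -60.97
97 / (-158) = -97 / 158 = -0.61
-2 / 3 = -0.67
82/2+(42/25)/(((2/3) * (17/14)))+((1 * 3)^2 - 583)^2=140045607/425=329519.08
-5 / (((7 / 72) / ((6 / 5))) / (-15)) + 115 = 7285 / 7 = 1040.71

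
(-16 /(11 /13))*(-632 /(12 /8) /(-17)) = -262912 /561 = -468.65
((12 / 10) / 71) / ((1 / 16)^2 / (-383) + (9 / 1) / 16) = 588288 / 19578605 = 0.03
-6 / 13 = -0.46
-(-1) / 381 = 1 / 381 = 0.00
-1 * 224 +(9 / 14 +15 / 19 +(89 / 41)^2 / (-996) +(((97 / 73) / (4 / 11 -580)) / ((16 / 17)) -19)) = -100152442625697631 / 414581437124736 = -241.57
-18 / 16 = -1.12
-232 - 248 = -480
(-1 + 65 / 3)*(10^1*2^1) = 1240 / 3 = 413.33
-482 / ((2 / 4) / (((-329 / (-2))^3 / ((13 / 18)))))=-5941606603.15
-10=-10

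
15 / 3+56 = 61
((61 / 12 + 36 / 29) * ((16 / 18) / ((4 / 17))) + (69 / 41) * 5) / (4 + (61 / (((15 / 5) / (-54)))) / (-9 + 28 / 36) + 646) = 1448143 / 35120682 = 0.04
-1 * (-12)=12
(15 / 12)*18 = 45 / 2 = 22.50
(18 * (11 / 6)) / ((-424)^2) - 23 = -4134815 / 179776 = -23.00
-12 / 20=-3 / 5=-0.60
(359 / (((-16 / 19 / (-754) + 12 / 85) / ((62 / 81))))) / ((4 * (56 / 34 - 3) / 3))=-115191104015 / 107601912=-1070.53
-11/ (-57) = 0.19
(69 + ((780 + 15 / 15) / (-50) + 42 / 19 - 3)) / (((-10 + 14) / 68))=849337 / 950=894.04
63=63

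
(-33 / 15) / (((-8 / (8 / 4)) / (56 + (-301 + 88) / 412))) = 251449 / 8240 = 30.52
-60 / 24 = -5 / 2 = -2.50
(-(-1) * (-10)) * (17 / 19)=-170 / 19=-8.95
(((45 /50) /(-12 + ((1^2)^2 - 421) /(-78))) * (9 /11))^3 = -1167575877 /846590536000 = -0.00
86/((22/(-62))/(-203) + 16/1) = 5.37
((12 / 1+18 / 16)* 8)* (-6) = -630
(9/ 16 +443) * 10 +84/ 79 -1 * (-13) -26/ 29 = 81537455/ 18328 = 4448.79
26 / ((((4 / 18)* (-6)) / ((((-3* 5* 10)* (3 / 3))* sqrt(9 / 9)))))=2925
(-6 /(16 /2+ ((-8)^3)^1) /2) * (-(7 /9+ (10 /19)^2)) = -0.01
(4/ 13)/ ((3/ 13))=1.33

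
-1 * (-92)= 92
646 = 646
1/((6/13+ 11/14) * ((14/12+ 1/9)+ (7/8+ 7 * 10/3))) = 13104/416545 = 0.03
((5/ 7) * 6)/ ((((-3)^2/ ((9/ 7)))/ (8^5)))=983040/ 49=20062.04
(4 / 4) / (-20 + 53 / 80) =-80 / 1547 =-0.05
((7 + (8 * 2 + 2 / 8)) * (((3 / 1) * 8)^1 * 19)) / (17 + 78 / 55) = 583110 / 1013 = 575.63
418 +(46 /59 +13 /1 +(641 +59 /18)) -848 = 242197 /1062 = 228.06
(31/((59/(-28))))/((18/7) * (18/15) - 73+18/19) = 577220/2705917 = 0.21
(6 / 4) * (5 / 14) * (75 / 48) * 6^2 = 3375 / 112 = 30.13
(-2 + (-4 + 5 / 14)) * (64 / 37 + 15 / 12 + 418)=-4922095 / 2072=-2375.53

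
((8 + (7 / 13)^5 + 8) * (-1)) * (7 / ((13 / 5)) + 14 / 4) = -959156695 / 9653618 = -99.36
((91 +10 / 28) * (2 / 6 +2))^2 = 1635841 / 36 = 45440.03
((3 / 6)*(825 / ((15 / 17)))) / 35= 187 / 14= 13.36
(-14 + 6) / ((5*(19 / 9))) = -72 / 95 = -0.76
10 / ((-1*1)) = -10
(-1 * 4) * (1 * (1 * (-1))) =4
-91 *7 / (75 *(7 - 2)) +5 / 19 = -10228 / 7125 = -1.44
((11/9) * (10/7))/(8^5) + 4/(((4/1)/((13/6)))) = 2236471/1032192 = 2.17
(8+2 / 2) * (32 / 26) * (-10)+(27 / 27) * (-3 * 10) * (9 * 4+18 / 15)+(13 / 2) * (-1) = -32065 / 26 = -1233.27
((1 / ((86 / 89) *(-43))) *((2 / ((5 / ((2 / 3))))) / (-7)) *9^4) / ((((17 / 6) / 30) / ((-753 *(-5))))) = 52763824440 / 220031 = 239801.78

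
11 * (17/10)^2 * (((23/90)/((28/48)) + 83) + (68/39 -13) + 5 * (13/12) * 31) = 1389156241/182000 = 7632.73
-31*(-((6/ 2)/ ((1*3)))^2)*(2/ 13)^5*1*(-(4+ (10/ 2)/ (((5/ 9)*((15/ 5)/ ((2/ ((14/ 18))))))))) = -81344/ 2599051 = -0.03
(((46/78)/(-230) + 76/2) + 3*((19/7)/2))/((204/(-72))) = -114848/7735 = -14.85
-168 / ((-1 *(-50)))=-84 / 25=-3.36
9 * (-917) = -8253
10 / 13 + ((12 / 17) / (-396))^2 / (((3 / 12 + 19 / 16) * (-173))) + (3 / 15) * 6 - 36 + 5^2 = -735085343273 / 81397865835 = -9.03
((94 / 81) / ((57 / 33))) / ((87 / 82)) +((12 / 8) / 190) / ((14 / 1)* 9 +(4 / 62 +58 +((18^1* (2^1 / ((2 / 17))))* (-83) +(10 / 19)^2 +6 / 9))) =1435419048751447 / 2266743616163640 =0.63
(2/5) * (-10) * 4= -16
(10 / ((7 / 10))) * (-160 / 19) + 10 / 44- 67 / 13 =-4763397 / 38038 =-125.23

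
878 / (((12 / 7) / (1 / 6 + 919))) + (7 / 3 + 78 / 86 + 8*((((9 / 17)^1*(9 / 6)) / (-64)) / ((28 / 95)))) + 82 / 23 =31913708966071 / 67790016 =470773.00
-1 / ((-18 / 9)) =1 / 2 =0.50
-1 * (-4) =4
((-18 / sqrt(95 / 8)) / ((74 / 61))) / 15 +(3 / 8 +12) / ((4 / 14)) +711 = 12069 / 16- 366 * sqrt(190) / 17575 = 754.03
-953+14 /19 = -18093 /19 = -952.26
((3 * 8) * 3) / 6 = 12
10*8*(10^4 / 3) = 800000 / 3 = 266666.67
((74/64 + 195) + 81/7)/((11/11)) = 46531/224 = 207.73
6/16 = 3/8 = 0.38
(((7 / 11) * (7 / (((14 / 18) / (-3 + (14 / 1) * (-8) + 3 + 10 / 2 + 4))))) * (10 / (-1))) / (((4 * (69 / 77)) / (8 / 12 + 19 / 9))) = 4571.56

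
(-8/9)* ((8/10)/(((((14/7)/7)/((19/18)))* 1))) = -1064/405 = -2.63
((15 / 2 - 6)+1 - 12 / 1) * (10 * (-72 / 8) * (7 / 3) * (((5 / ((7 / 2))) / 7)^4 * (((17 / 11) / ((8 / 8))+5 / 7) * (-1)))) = -495900000 / 63412811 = -7.82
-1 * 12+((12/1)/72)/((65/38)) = -2321/195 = -11.90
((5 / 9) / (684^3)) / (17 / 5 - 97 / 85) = 425 / 552983334912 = 0.00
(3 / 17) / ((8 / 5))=0.11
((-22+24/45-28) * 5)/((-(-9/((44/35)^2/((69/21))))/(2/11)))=-2.40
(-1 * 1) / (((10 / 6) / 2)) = -6 / 5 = -1.20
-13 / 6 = -2.17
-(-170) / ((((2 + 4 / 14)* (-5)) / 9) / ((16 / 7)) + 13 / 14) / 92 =5355 / 1081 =4.95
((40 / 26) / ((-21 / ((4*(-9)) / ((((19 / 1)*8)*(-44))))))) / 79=-15 / 3005002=-0.00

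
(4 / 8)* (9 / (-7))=-9 / 14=-0.64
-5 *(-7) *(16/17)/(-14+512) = 280/4233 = 0.07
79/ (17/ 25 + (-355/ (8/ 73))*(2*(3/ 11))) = -0.04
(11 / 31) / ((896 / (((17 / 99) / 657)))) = 17 / 164239488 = 0.00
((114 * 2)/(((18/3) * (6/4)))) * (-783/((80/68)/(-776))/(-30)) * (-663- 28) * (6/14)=22602308724/175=129156049.85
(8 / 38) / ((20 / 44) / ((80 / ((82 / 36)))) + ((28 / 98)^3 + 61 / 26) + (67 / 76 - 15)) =-56504448 / 3149897407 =-0.02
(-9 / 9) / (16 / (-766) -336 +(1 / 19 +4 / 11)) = 80047 / 26864143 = 0.00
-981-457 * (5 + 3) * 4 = -15605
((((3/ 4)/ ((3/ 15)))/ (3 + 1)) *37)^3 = 170953875/ 4096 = 41736.79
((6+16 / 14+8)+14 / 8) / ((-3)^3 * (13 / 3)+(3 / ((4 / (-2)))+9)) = -473 / 3066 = -0.15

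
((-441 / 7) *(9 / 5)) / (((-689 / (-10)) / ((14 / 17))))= -15876 / 11713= -1.36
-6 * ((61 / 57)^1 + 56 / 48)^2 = -21675 / 722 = -30.02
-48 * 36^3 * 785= -1757998080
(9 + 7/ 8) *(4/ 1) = 79/ 2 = 39.50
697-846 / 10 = 3062 / 5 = 612.40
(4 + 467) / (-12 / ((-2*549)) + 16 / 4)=117.43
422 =422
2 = 2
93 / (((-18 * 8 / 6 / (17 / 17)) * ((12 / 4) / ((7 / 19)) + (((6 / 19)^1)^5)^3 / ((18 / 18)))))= -3294304565482831230883 / 6922593951953267160600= -0.48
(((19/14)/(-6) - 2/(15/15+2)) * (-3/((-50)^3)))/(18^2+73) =-3/55580000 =-0.00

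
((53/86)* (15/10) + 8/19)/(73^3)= 4397/1271307556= 0.00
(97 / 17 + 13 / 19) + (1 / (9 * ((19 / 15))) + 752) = 734965 / 969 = 758.48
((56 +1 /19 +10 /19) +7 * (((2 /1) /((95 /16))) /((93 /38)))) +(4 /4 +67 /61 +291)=188972572 /538935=350.64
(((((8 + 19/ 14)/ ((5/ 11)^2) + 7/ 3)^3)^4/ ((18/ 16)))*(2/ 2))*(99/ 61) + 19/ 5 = 2687481106963571917526381967313321977118033034479176045851/ 13693404485918734771728515625000000000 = 196260988983942960085.07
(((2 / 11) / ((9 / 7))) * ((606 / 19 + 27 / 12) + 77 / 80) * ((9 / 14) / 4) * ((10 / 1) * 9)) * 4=480267 / 1672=287.24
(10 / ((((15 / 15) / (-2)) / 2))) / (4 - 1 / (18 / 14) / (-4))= -1440 / 151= -9.54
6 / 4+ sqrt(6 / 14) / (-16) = 3 / 2-sqrt(21) / 112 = 1.46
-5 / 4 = -1.25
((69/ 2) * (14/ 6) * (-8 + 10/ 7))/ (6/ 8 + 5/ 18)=-19044/ 37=-514.70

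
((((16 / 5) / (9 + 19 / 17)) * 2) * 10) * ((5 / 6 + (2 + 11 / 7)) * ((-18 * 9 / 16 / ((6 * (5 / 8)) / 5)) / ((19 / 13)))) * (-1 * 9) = 13246740 / 5719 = 2316.27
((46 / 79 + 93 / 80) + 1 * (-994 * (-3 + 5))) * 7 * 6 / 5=-263615793 / 15800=-16684.54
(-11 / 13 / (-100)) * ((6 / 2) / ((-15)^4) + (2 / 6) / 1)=30943 / 10968750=0.00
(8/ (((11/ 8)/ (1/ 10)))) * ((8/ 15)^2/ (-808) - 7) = -5090656/ 1249875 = -4.07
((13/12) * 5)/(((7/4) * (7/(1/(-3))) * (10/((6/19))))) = -13/2793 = -0.00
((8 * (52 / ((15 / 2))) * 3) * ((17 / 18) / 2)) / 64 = 221 / 180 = 1.23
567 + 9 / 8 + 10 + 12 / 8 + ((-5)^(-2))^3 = 579.63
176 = 176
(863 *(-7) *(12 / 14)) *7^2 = -253722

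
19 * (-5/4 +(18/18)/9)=-779/36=-21.64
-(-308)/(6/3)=154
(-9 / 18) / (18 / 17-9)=17 / 270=0.06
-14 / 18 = -7 / 9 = -0.78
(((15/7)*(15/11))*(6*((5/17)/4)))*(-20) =-25.78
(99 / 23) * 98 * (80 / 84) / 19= 9240 / 437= 21.14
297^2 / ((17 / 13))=1146717 / 17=67453.94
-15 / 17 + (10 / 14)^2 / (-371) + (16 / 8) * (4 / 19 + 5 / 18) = 4908371 / 52846353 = 0.09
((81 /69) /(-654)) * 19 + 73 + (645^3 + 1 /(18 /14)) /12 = 3027243880939 /135378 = 22361416.78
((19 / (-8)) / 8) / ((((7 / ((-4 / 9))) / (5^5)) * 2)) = 29.45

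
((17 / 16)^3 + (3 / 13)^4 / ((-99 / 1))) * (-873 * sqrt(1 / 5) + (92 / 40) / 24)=35500160957 / 308842659840 - 1347462631107 * sqrt(5) / 6434222080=-468.17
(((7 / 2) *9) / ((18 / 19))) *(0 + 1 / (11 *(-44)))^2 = 133 / 937024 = 0.00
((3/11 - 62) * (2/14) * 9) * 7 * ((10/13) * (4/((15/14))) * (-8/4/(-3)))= -152096/143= -1063.61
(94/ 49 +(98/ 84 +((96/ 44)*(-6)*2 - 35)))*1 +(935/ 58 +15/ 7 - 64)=-4869052/ 46893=-103.83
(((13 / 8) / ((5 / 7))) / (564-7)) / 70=13 / 222800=0.00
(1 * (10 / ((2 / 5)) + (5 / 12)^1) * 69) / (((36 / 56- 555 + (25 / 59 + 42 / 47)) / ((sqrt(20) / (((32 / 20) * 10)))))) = -136168165 * sqrt(5) / 343521776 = -0.89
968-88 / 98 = 47388 / 49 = 967.10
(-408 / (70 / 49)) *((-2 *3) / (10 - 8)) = 4284 / 5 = 856.80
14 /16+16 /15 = 233 /120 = 1.94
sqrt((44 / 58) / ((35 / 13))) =sqrt(290290) / 1015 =0.53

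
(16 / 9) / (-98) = -8 / 441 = -0.02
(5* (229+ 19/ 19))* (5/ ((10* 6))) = 575/ 6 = 95.83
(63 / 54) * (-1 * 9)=-21 / 2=-10.50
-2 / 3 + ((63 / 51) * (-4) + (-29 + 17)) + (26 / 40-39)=-57077 / 1020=-55.96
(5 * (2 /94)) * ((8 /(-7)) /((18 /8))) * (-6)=320 /987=0.32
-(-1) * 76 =76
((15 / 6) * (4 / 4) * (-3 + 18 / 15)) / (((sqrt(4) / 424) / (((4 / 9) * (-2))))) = 848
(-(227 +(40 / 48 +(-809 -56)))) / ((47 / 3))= 3823 / 94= 40.67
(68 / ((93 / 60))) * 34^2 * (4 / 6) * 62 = 6288640 / 3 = 2096213.33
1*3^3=27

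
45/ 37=1.22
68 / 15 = 4.53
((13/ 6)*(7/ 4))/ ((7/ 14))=91/ 12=7.58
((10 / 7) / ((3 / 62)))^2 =384400 / 441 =871.66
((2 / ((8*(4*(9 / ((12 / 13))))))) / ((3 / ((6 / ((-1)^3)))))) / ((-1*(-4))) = -1 / 312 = -0.00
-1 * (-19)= 19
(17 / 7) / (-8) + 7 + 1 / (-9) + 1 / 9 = 375 / 56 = 6.70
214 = 214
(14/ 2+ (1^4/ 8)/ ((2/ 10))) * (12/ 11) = 183/ 22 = 8.32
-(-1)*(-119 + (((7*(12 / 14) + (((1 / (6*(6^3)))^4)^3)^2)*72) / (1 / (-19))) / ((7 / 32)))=-8235728312552922634381679865627903903968457735914019161714601539666293892245 / 218795085137787377995558672503957764186661318504370710473690403689201664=-37641.29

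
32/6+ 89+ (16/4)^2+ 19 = 388/3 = 129.33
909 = 909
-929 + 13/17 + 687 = -4101/17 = -241.24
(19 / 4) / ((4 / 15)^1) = 285 / 16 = 17.81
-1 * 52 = -52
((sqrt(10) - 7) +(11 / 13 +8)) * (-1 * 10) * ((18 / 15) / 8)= -7.51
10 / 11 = 0.91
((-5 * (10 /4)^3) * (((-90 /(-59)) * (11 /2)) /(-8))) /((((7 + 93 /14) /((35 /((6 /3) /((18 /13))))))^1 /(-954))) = -325395984375 /2343952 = -138823.66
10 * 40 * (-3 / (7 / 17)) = -20400 / 7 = -2914.29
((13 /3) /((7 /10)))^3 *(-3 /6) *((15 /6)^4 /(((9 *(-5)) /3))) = 34328125 /111132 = 308.90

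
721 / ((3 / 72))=17304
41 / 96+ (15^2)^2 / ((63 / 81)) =43740287 / 672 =65089.71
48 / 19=2.53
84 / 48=7 / 4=1.75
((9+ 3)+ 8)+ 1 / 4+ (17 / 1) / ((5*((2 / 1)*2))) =211 / 10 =21.10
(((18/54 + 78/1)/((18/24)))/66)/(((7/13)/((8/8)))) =6110/2079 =2.94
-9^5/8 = -59049/8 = -7381.12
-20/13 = -1.54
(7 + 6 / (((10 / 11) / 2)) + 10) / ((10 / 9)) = 1359 / 50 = 27.18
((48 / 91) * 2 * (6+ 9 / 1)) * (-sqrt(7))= -1440 * sqrt(7) / 91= -41.87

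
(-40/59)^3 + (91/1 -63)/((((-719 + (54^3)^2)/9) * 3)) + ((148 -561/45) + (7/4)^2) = 169006119263729798269/1222164945454483920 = 138.28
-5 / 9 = -0.56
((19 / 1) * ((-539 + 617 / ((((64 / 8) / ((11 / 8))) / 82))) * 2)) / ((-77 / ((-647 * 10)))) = 1458502985 / 56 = 26044696.16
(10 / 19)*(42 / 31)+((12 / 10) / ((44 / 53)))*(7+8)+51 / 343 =100197057 / 4444594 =22.54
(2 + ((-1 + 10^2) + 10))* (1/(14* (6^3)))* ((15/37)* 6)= 5/56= 0.09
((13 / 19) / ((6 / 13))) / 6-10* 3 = -20351 / 684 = -29.75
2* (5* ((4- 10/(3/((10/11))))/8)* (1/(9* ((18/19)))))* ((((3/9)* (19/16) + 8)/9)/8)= 38285/2309472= 0.02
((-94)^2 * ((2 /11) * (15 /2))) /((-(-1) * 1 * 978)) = 22090 /1793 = 12.32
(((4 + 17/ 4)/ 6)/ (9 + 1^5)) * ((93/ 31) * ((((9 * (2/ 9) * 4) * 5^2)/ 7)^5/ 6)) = 22000000000/ 16807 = 1308978.40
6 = 6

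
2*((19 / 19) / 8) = 1 / 4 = 0.25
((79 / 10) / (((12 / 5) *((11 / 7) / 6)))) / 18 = 553 / 792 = 0.70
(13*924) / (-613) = -12012 / 613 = -19.60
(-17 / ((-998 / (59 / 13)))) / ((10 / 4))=1003 / 32435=0.03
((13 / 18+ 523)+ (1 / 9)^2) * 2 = 84845 / 81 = 1047.47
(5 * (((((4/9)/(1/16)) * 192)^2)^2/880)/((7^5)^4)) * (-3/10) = -8796093022208/118491515451953821485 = -0.00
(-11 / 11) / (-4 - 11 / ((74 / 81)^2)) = 5476 / 94075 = 0.06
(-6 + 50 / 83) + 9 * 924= 689780 / 83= 8310.60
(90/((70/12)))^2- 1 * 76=7940/49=162.04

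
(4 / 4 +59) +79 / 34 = 2119 / 34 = 62.32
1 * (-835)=-835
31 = 31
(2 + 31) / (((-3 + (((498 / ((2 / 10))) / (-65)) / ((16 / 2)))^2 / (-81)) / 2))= -1606176 / 79897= -20.10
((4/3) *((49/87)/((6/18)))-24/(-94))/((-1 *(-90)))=5128/184005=0.03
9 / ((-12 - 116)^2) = 9 / 16384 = 0.00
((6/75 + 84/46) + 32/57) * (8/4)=161744/32775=4.93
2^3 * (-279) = -2232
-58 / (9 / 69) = -1334 / 3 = -444.67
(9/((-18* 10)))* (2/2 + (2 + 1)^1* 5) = -4/5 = -0.80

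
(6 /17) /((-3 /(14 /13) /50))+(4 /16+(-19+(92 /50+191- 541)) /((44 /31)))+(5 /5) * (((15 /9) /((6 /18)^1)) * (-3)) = -34005527 /121550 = -279.77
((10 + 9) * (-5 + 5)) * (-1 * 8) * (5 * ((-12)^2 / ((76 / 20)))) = 0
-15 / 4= -3.75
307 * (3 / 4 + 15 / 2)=10131 / 4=2532.75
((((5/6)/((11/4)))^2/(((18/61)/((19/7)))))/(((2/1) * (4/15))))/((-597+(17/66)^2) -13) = -144875/55794291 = -0.00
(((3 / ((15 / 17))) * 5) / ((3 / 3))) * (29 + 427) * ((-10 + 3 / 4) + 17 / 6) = -49742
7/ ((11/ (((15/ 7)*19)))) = 285/ 11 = 25.91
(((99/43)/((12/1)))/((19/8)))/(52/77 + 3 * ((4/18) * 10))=7623/692816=0.01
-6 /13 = -0.46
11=11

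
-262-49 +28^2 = 473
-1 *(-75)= 75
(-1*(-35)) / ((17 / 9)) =315 / 17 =18.53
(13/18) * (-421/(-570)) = 5473/10260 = 0.53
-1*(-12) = 12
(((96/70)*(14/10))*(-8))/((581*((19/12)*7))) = -4608/1931825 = -0.00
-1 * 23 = -23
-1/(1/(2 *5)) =-10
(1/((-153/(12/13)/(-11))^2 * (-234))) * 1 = -968/51429573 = -0.00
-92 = -92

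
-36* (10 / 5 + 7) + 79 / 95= -30701 / 95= -323.17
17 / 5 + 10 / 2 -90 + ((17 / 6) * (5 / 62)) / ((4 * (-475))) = -11534993 / 141360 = -81.60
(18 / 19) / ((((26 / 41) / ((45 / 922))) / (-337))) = -5595885 / 227734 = -24.57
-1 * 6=-6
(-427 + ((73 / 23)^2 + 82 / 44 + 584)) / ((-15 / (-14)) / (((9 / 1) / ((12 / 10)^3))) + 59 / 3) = 1032198825 / 121419254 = 8.50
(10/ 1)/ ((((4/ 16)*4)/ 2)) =20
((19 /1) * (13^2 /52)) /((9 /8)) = 54.89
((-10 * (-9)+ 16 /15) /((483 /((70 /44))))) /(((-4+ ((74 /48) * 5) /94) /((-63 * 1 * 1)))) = 10785936 /2236267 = 4.82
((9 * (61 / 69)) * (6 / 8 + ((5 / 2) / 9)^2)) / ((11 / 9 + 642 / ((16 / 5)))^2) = 784704 / 4857786047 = 0.00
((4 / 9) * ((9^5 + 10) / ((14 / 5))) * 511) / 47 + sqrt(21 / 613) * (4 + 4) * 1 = 8 * sqrt(12873) / 613 + 43113070 / 423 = 101923.63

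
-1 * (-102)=102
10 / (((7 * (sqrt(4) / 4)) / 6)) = 120 / 7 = 17.14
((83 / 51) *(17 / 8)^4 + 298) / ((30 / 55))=44765633 / 73728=607.17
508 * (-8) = -4064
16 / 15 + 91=1381 / 15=92.07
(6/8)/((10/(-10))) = -3/4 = -0.75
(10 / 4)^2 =25 / 4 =6.25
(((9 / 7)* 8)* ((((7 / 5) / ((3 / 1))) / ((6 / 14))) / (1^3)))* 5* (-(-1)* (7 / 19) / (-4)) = -5.16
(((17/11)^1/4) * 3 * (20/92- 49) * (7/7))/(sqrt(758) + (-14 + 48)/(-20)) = -130050 * sqrt(758)/1736753- 221085/1736753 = -2.19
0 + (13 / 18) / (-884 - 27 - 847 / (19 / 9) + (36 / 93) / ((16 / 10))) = -7657 / 13909491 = -0.00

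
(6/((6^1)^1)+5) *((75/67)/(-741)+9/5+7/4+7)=10474017/165490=63.29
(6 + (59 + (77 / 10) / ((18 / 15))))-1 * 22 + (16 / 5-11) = 2497 / 60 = 41.62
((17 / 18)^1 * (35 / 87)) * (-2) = -595 / 783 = -0.76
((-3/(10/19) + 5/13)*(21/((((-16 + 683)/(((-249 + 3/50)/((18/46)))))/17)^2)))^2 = 861232433.27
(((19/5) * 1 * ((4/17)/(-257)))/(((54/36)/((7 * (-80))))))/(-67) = -0.02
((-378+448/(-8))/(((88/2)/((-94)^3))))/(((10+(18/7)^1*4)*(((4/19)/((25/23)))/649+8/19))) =631391787775/658738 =958486.97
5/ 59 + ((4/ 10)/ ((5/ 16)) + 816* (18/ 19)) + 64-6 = 23328497/ 28025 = 832.42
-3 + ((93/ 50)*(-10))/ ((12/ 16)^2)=-541/ 15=-36.07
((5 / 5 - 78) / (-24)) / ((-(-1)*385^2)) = 1 / 46200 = 0.00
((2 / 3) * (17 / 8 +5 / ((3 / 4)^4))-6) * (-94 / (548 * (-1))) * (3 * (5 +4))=271895 / 9864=27.56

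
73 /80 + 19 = 1593 /80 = 19.91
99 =99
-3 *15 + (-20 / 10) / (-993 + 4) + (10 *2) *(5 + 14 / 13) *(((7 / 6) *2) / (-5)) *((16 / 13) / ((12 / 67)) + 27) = -2957598491 / 1504269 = -1966.14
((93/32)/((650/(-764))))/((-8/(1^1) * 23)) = 17763/956800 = 0.02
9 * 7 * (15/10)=189/2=94.50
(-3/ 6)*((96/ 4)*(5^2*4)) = -1200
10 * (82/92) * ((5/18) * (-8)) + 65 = 9355/207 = 45.19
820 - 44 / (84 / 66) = 785.43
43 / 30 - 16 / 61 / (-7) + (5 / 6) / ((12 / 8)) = 77873 / 38430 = 2.03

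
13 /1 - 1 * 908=-895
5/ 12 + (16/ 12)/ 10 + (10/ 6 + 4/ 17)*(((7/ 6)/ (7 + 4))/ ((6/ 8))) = 82699/ 100980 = 0.82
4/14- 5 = -33/7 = -4.71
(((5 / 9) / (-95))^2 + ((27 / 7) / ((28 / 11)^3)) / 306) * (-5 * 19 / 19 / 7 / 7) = -609919445 / 7485819513984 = -0.00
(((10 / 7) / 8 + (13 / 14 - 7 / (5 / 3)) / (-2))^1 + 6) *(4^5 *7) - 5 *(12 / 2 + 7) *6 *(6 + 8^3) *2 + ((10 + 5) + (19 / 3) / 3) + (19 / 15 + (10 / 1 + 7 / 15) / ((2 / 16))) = -15656629 / 45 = -347925.09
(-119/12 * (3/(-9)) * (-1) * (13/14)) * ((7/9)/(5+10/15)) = -91/216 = -0.42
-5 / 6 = -0.83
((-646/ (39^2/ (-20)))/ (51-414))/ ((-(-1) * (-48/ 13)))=1615/ 254826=0.01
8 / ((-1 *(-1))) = 8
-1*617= -617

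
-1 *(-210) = 210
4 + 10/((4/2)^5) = 4.31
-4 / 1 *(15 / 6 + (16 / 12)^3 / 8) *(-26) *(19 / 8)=37297 / 54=690.69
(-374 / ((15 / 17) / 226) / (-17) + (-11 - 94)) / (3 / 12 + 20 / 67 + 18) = 22230332 / 74565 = 298.13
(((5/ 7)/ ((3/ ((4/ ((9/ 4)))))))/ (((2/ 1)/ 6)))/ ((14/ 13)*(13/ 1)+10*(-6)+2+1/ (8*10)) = -6400/ 221697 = -0.03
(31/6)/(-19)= -31/114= -0.27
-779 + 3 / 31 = -778.90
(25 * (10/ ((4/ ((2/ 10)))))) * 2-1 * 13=12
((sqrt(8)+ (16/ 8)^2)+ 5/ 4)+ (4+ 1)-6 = 2* sqrt(2)+ 17/ 4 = 7.08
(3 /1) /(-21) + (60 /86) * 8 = 1637 /301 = 5.44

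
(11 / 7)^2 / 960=121 / 47040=0.00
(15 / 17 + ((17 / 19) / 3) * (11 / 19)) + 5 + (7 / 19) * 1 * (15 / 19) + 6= 227300 / 18411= 12.35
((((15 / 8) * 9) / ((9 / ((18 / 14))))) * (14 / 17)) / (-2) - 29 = -4079 / 136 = -29.99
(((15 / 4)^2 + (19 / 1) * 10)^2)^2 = 113640397050625 / 65536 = 1734014847.57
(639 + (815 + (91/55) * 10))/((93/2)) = 31.62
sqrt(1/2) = sqrt(2)/2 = 0.71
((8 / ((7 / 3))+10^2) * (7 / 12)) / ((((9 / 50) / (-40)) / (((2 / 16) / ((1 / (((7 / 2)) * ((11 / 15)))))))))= -348425 / 81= -4301.54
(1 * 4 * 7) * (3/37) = 84/37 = 2.27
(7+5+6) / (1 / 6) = 108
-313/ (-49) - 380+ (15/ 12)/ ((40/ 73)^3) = -918256567/ 2508800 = -366.01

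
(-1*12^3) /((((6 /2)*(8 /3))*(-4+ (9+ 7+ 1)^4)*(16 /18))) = -81 /27839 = -0.00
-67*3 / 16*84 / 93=-1407 / 124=-11.35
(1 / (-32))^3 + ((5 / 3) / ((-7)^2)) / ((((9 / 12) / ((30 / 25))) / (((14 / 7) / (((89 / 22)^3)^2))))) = -13612526662915 / 2393907192504877056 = -0.00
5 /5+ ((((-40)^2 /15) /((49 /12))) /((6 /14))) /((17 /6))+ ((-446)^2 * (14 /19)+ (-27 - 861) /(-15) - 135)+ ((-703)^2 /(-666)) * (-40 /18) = 135675805996 /915705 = 148165.41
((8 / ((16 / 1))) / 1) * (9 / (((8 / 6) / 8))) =27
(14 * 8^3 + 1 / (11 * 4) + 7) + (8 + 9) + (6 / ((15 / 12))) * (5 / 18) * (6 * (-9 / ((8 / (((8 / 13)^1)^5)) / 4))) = 117443394045 / 16336892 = 7188.85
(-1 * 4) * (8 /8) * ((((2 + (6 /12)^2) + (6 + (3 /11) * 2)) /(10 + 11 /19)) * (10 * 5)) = -122550 /737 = -166.28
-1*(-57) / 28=57 / 28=2.04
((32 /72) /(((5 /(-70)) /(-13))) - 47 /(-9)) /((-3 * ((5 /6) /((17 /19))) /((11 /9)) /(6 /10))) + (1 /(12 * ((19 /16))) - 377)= -204959 /513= -399.53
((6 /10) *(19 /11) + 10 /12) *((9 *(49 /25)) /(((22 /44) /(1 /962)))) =90699 /1322750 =0.07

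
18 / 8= 9 / 4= 2.25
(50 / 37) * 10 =500 / 37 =13.51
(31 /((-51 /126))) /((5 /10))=-2604 /17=-153.18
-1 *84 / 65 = -84 / 65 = -1.29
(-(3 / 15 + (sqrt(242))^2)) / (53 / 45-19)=10899 / 802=13.59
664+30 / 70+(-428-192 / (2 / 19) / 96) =1522 / 7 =217.43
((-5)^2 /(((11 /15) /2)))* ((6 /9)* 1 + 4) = 3500 /11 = 318.18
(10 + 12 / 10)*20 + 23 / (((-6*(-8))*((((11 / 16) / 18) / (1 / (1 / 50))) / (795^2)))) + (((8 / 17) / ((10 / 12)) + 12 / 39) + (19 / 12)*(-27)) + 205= 19275517271891 / 48620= 396452432.58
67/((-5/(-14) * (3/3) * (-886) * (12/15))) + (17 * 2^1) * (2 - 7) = -301709/1772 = -170.26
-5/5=-1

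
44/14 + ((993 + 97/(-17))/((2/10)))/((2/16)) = 4699894/119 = 39494.91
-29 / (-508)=29 / 508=0.06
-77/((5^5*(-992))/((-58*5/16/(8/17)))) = -37961/39680000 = -0.00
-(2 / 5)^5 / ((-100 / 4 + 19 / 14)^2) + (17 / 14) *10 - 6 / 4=10.64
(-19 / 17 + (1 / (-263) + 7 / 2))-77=-667265 / 8942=-74.62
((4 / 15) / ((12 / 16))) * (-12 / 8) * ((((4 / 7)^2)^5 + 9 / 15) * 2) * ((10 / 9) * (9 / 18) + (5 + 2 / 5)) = -3656243072576 / 953353965375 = -3.84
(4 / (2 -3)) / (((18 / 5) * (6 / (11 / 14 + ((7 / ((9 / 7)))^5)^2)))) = -5585458832605982125 / 1318004503578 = -4237814.68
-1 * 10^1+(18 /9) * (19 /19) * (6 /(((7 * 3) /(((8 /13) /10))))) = -4534 /455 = -9.96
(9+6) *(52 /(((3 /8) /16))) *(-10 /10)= -33280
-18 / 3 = -6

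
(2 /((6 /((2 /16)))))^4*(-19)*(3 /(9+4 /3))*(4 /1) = -19 /285696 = -0.00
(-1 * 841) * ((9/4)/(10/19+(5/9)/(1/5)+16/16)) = -439.64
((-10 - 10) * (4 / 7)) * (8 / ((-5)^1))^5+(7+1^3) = 127.84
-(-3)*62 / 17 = 186 / 17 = 10.94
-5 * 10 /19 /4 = -25 /38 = -0.66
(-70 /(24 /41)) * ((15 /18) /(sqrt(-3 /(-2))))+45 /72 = 5 /8 - 7175 * sqrt(6) /216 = -80.74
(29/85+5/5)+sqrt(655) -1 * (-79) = sqrt(655)+6829/85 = 105.93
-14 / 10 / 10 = -7 / 50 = -0.14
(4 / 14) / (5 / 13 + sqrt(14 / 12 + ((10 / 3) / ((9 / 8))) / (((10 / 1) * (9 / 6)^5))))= -1705860 / 16419893 + 27378 * sqrt(31642) / 16419893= 0.19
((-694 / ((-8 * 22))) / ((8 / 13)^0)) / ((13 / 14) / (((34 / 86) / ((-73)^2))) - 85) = 41293 / 130181964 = 0.00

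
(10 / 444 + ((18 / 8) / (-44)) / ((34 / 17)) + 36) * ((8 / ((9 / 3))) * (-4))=-383.97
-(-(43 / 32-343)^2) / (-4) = -119530489 / 4096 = -29182.25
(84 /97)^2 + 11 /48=442187 /451632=0.98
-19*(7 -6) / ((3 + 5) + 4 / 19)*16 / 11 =-3.37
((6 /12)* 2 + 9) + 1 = 11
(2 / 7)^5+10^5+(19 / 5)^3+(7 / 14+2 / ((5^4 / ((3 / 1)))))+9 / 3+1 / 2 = 1051056034407 / 10504375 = 100058.88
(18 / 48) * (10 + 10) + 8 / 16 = 8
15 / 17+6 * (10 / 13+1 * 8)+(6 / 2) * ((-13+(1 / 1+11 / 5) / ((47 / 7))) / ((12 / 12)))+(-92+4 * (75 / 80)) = -15024271 / 207740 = -72.32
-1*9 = -9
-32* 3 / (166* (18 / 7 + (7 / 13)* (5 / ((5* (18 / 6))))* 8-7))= 13104 / 67811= 0.19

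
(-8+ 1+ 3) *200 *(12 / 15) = -640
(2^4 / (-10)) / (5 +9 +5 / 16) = -128 / 1145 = -0.11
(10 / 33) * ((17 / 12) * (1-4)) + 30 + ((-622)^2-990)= 385922.71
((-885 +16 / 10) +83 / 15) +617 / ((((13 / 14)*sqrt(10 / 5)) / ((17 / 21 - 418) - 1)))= -5418494*sqrt(2) / 39 - 13168 / 15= -197362.68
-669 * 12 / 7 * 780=-6261840 / 7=-894548.57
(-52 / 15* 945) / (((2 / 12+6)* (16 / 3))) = -7371 / 74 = -99.61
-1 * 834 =-834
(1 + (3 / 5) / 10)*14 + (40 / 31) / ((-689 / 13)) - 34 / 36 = 10255679 / 739350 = 13.87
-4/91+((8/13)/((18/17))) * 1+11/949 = 32813/59787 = 0.55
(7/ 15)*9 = 21/ 5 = 4.20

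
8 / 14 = 0.57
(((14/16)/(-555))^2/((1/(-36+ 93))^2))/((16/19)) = 336091/35046400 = 0.01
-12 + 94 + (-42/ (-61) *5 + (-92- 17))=-1437/ 61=-23.56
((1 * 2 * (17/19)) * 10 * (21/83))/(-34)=-210/1577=-0.13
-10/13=-0.77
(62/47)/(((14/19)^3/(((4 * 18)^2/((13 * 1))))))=275567184/209573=1314.90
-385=-385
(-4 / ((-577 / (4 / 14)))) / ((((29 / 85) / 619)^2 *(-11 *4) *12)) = -2768338225 / 224188734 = -12.35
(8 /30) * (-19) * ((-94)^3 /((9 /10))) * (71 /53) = 8963662528 /1431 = 6263915.11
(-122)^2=14884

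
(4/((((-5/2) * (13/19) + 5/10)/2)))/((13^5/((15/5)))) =-456/8539739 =-0.00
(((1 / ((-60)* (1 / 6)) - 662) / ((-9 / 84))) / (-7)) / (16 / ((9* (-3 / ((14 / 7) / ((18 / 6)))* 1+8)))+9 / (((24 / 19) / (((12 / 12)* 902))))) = -1112328 / 8098345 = -0.14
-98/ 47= -2.09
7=7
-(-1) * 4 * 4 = 16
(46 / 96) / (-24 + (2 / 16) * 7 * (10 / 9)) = -69 / 3316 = -0.02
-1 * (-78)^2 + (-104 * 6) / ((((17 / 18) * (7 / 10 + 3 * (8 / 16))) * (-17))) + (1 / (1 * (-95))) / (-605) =-100763476811 / 16610275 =-6066.33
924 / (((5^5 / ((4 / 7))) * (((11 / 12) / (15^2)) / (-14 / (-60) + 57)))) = 1483488 / 625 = 2373.58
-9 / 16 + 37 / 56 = 11 / 112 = 0.10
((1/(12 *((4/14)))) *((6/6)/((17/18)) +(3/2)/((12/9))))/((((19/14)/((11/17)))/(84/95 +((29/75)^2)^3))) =17794949043496471/66020695312500000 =0.27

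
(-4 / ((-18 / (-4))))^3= -512 / 729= -0.70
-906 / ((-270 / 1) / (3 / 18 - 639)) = -578783 / 270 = -2143.64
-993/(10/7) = -6951/10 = -695.10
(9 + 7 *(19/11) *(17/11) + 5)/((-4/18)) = -35595/242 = -147.09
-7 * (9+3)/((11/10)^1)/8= -105/11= -9.55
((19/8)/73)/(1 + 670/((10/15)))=19/587504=0.00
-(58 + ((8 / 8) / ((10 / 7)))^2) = -5849 / 100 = -58.49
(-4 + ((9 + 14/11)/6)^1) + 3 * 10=1829/66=27.71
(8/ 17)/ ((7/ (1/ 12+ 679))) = 16298/ 357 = 45.65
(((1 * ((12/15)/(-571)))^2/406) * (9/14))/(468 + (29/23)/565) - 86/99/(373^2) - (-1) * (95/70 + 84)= 33127083186796030780025323/388099747732120817521590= 85.36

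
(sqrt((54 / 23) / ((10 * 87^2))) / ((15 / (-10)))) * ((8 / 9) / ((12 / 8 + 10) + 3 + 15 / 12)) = -64 * sqrt(345) / 5672835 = -0.00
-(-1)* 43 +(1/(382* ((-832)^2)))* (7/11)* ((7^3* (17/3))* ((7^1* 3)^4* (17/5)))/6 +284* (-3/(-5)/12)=1678785089257/29087252480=57.72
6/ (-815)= -6/ 815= -0.01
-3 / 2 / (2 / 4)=-3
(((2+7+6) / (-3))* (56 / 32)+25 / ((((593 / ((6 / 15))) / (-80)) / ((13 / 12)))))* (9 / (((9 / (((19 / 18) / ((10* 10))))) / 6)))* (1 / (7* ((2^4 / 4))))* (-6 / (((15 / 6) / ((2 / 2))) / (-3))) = -276127 / 1660400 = -0.17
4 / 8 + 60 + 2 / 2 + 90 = 303 / 2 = 151.50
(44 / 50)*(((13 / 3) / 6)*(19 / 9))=2717 / 2025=1.34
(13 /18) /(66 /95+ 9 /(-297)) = 13585 /12498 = 1.09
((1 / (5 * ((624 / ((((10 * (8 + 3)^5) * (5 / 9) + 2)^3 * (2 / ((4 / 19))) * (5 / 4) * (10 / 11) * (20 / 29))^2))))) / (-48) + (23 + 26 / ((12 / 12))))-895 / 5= -1201499691818844565725209103477574474646411210 / 6327356209317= -189889687267747364918638000000000.00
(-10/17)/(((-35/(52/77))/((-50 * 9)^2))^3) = 93406070160000000000/2662043923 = 35088102548.94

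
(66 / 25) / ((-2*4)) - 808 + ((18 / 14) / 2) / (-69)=-13014263 / 16100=-808.34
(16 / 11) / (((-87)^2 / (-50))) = -800 / 83259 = -0.01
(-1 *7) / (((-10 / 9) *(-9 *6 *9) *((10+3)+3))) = -7 / 8640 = -0.00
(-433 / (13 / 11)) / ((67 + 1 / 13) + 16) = -4763 / 1080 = -4.41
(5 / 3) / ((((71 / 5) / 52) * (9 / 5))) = 6500 / 1917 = 3.39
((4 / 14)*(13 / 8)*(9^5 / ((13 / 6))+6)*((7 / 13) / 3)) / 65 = 29531 / 845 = 34.95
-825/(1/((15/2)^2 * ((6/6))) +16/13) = -660.77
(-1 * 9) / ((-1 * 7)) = 9 / 7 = 1.29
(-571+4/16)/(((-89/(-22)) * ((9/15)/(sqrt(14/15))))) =-8371 * sqrt(210)/534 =-227.17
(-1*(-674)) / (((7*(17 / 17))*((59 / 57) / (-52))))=-1997736 / 413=-4837.13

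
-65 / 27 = -2.41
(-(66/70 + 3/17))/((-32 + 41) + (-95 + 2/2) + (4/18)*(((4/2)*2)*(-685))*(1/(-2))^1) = -5994/1175125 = -0.01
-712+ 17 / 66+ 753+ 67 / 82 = 56927 / 1353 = 42.07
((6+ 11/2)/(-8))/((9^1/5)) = -115/144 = -0.80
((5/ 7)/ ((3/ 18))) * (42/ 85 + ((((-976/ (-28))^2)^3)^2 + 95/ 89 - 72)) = 2021334082224263192291018553099438/ 146593072745791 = 13788742157888221277.04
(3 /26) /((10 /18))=27 /130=0.21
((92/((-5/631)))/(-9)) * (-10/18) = -716.69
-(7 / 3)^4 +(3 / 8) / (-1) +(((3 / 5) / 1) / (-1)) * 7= -110863 / 3240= -34.22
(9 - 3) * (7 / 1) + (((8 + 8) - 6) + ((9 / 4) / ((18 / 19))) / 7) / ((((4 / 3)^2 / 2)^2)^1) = 197427 / 3584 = 55.09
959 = 959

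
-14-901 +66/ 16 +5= -7247/ 8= -905.88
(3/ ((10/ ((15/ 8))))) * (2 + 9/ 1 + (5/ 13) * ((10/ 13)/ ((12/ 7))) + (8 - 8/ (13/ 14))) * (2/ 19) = 32115/ 51376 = 0.63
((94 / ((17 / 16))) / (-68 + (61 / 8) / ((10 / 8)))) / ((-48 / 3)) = 940 / 10523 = 0.09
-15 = -15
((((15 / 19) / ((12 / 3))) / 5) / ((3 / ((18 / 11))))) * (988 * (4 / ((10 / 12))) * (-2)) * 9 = -101088 / 55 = -1837.96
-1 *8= -8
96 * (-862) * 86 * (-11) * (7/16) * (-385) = -13185858840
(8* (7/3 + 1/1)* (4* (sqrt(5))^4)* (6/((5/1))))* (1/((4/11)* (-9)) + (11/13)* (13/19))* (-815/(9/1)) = -121924000/1539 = -79222.87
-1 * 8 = -8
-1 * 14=-14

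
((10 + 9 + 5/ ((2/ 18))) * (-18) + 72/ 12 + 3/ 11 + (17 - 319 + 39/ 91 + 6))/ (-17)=110980/ 1309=84.78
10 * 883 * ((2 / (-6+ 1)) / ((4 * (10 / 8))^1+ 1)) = -1766 / 3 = -588.67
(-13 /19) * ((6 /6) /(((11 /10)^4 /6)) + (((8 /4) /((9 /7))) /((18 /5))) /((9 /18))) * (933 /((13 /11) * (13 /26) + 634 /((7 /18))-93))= -2.06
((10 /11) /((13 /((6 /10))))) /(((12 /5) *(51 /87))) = 145 /4862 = 0.03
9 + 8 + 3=20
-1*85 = -85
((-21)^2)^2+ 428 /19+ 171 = 3698816 /19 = 194674.53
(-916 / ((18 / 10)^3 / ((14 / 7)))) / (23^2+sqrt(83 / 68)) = -1647517600 / 2774443509+91600*sqrt(1411) / 2774443509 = -0.59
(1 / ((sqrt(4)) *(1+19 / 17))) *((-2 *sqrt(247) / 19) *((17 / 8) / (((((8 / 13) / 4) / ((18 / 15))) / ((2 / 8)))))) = -3757 *sqrt(247) / 36480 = -1.62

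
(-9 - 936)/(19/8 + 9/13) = -98280/319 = -308.09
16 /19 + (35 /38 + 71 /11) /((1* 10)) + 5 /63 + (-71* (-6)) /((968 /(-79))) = -23975954 /724185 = -33.11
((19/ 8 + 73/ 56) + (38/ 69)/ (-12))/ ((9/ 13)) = 273715/ 52164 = 5.25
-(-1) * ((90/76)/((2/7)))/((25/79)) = 4977/380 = 13.10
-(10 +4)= -14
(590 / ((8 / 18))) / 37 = 2655 / 74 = 35.88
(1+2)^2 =9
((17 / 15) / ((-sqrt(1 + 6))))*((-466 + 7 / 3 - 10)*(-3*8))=-27608*sqrt(7) / 15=-4869.59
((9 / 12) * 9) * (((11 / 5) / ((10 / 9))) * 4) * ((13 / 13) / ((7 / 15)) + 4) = 114939 / 350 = 328.40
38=38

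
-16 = -16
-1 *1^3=-1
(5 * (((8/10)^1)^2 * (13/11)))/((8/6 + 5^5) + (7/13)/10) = 16224/13412201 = 0.00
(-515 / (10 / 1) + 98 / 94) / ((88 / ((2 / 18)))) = -527 / 8272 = -0.06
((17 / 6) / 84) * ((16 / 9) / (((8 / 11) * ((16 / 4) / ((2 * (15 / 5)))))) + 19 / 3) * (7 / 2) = 85 / 72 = 1.18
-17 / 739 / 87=-17 / 64293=-0.00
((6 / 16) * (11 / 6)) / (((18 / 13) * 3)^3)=24167 / 2519424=0.01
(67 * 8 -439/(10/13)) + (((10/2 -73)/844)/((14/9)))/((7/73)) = -1821739/51695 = -35.24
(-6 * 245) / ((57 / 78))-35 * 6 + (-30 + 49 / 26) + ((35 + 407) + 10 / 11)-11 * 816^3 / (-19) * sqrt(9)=5128018907177 / 5434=943691370.48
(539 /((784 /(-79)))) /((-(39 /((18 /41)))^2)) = 7821 /1136356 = 0.01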